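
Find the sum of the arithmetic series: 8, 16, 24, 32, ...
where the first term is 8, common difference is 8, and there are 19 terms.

Sₙ = n/2 × (first + last)
Last term = a + (n-1)d = 8 + (19-1)×8 = 152
S_19 = 19/2 × (8 + 152)
S_19 = 19/2 × 160 = 1520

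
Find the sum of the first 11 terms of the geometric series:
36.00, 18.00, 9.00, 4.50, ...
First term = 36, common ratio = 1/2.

Sₙ = a(1 - rⁿ) / (1 - r)
S_11 = 36(1 - (1/2)^11) / (1 - (1/2))
S_11 = 36(1 - (1/2048)) / (1/2)
S_11 = 18423/256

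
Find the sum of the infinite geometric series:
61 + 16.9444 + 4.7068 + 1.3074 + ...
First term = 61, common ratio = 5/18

For |r| < 1, S = a / (1 - r)
S = 61 / (1 - (5/18))
S = 61 / (13/18)
S = 1098/13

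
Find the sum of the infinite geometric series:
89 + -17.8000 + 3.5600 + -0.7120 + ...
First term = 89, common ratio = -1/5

For |r| < 1, S = a / (1 - r)
S = 89 / (1 - (-1/5))
S = 89 / (6/5)
S = 445/6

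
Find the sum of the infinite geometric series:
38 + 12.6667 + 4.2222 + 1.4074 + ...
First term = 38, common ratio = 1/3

For |r| < 1, S = a / (1 - r)
S = 38 / (1 - (1/3))
S = 38 / (2/3)
S = 57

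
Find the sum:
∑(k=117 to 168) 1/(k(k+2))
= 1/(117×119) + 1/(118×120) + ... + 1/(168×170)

Partial fractions: 1/(k(k+2)) = (1/2)[1/k - 1/(k+2)]
Telescoping leaves the first two and last two terms:
= (1/2)[1/117 + 1/118 - 1/169 - 1/170]
= 39833/15255630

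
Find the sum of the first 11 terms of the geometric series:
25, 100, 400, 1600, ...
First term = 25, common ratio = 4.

Sₙ = a(1 - rⁿ) / (1 - r)
S_11 = 25(1 - 4^11) / (1 - 4)
S_11 = 25(1 - 4194304) / (-3)
S_11 = 34952525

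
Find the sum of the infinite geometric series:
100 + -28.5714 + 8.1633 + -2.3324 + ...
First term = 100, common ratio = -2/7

For |r| < 1, S = a / (1 - r)
S = 100 / (1 - (-2/7))
S = 100 / (9/7)
S = 700/9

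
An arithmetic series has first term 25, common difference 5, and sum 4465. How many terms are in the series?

Using S = n/2 × [2a + (n-1)d]
4465 = n/2 × [2(25) + (n-1)(5)]
4465 = n/2 × [50 + 5n - 5]
8930 = n × [45 + 5n]
5n² + (45)n - 8930 = 0
Discriminant: Δ = (45)² - 4(5)(-8930) = 2025 + 178600 = 180625
√Δ = 425
n = [-(45) + √Δ] / (2·5) = (-45 + 425) / 10 = 380 / 10 = 38
(The negative root is discarded since n must be a positive integer.)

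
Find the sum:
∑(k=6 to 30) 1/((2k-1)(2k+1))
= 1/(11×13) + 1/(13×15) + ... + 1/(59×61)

Partial fractions: 1/((2k-1)(2k+1)) = (1/2)[1/(2k-1) - 1/(2k+1)]
The series telescopes:
= (1/2)[1/11 - 1/61]
= 25/671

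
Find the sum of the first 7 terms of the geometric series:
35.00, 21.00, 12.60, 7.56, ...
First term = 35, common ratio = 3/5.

Sₙ = a(1 - rⁿ) / (1 - r)
S_7 = 35(1 - (3/5)^7) / (1 - (3/5))
S_7 = 35(1 - (2187/78125)) / (2/5)
S_7 = 265783/3125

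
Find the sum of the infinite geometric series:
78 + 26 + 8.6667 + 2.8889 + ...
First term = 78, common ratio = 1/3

For |r| < 1, S = a / (1 - r)
S = 78 / (1 - (1/3))
S = 78 / (2/3)
S = 117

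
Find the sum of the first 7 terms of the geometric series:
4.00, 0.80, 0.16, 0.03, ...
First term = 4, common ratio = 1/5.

Sₙ = a(1 - rⁿ) / (1 - r)
S_7 = 4(1 - (1/5)^7) / (1 - (1/5))
S_7 = 4(1 - (1/78125)) / (4/5)
S_7 = 78124/15625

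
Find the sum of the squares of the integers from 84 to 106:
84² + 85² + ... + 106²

Use ∑_{k=1}^{n} k² = n(n+1)(2n+1)/6, then subtract the first 83 terms.
∑_{k=1}^{106} k² = 106×107×213/6 = 402641
∑_{k=1}^{83} k² = 83×84×167/6 = 194054
∑_{k=84}^{106} k² = 402641 - 194054 = 208587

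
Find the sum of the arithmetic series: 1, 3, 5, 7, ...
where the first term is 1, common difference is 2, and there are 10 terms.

Sₙ = n/2 × (first + last)
Last term = a + (n-1)d = 1 + (10-1)×2 = 19
S_10 = 10/2 × (1 + 19)
S_10 = 10/2 × 20 = 100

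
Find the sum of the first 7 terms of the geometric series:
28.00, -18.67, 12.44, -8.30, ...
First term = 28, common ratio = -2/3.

Sₙ = a(1 - rⁿ) / (1 - r)
S_7 = 28(1 - (-2/3)^7) / (1 - (-2/3))
S_7 = 28(1 - (-128/2187)) / (5/3)
S_7 = 12964/729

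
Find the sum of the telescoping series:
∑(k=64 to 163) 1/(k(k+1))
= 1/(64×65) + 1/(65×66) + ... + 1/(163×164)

Partial fractions: 1/(k(k+1)) = 1/k - 1/(k+1)
The series telescopes:
= (1/64 - 1/65) + (1/65 - 1/66) + ... + (1/163 - 1/164)
= 1/64 - 1/164
= 25/2624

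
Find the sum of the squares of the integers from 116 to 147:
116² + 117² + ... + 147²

Use ∑_{k=1}^{n} k² = n(n+1)(2n+1)/6, then subtract the first 115 terms.
∑_{k=1}^{147} k² = 147×148×295/6 = 1069670
∑_{k=1}^{115} k² = 115×116×231/6 = 513590
∑_{k=116}^{147} k² = 1069670 - 513590 = 556080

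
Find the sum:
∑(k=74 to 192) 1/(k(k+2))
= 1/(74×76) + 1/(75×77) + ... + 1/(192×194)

Partial fractions: 1/(k(k+2)) = (1/2)[1/k - 1/(k+2)]
Telescoping leaves the first two and last two terms:
= (1/2)[1/74 + 1/75 - 1/193 - 1/194]
= 428876/51950775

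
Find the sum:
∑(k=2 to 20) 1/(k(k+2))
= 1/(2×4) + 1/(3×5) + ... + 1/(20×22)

Partial fractions: 1/(k(k+2)) = (1/2)[1/k - 1/(k+2)]
Telescoping leaves the first two and last two terms:
= (1/2)[1/2 + 1/3 - 1/21 - 1/22]
= 57/154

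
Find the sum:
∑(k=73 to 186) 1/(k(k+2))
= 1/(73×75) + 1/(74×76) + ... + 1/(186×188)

Partial fractions: 1/(k(k+2)) = (1/2)[1/k - 1/(k+2)]
Telescoping leaves the first two and last two terms:
= (1/2)[1/73 + 1/74 - 1/187 - 1/188]
= 1571091/189912712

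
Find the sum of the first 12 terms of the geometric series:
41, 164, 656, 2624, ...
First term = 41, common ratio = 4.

Sₙ = a(1 - rⁿ) / (1 - r)
S_12 = 41(1 - 4^12) / (1 - 4)
S_12 = 41(1 - 16777216) / (-3)
S_12 = 229288605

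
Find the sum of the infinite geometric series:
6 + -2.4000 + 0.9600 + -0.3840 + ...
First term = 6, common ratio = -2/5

For |r| < 1, S = a / (1 - r)
S = 6 / (1 - (-2/5))
S = 6 / (7/5)
S = 30/7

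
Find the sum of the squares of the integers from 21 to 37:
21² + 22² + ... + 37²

Use ∑_{k=1}^{n} k² = n(n+1)(2n+1)/6, then subtract the first 20 terms.
∑_{k=1}^{37} k² = 37×38×75/6 = 17575
∑_{k=1}^{20} k² = 20×21×41/6 = 2870
∑_{k=21}^{37} k² = 17575 - 2870 = 14705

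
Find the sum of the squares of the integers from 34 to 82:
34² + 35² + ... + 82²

Use ∑_{k=1}^{n} k² = n(n+1)(2n+1)/6, then subtract the first 33 terms.
∑_{k=1}^{82} k² = 82×83×165/6 = 187165
∑_{k=1}^{33} k² = 33×34×67/6 = 12529
∑_{k=34}^{82} k² = 187165 - 12529 = 174636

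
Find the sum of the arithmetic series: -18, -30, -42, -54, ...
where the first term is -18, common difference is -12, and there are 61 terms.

Sₙ = n/2 × (first + last)
Last term = a + (n-1)d = -18 + (61-1)×(-12) = -738
S_61 = 61/2 × (-18 + (-738))
S_61 = 61/2 × (-756) = -23058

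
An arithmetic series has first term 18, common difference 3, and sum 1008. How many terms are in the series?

Using S = n/2 × [2a + (n-1)d]
1008 = n/2 × [2(18) + (n-1)(3)]
1008 = n/2 × [36 + 3n - 3]
2016 = n × [33 + 3n]
3n² + (33)n - 2016 = 0
Discriminant: Δ = (33)² - 4(3)(-2016) = 1089 + 24192 = 25281
√Δ = 159
n = [-(33) + √Δ] / (2·3) = (-33 + 159) / 6 = 126 / 6 = 21
(The negative root is discarded since n must be a positive integer.)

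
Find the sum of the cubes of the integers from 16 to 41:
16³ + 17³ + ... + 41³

Use ∑_{k=1}^{n} k³ = [n(n+1)/2]², then subtract the first 15 terms.
∑_{k=1}^{41} k³ = [41×42/2]² = 861² = 741321
∑_{k=1}^{15} k³ = [15×16/2]² = 120² = 14400
∑_{k=16}^{41} k³ = 741321 - 14400 = 726921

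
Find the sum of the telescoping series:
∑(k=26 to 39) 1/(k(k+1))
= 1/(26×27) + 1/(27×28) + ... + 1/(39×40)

Partial fractions: 1/(k(k+1)) = 1/k - 1/(k+1)
The series telescopes:
= (1/26 - 1/27) + (1/27 - 1/28) + ... + (1/39 - 1/40)
= 1/26 - 1/40
= 7/520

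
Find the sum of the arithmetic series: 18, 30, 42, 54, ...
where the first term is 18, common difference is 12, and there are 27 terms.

Sₙ = n/2 × (first + last)
Last term = a + (n-1)d = 18 + (27-1)×12 = 330
S_27 = 27/2 × (18 + 330)
S_27 = 27/2 × 348 = 4698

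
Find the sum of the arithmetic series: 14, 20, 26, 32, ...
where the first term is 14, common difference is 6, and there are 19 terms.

Sₙ = n/2 × (first + last)
Last term = a + (n-1)d = 14 + (19-1)×6 = 122
S_19 = 19/2 × (14 + 122)
S_19 = 19/2 × 136 = 1292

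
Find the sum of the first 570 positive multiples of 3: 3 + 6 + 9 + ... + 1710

Factor out 3: = 3(1 + 2 + ... + 570) = 3 × n(n+1)/2
= 3 × 570×571/2
= 3 × 162735
= 488205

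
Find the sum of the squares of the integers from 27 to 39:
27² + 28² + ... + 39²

Use ∑_{k=1}^{n} k² = n(n+1)(2n+1)/6, then subtract the first 26 terms.
∑_{k=1}^{39} k² = 39×40×79/6 = 20540
∑_{k=1}^{26} k² = 26×27×53/6 = 6201
∑_{k=27}^{39} k² = 20540 - 6201 = 14339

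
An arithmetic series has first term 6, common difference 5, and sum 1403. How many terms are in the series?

Using S = n/2 × [2a + (n-1)d]
1403 = n/2 × [2(6) + (n-1)(5)]
1403 = n/2 × [12 + 5n - 5]
2806 = n × [7 + 5n]
5n² + (7)n - 2806 = 0
Discriminant: Δ = (7)² - 4(5)(-2806) = 49 + 56120 = 56169
√Δ = 237
n = [-(7) + √Δ] / (2·5) = (-7 + 237) / 10 = 230 / 10 = 23
(The negative root is discarded since n must be a positive integer.)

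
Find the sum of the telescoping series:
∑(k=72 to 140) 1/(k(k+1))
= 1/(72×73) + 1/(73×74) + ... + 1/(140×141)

Partial fractions: 1/(k(k+1)) = 1/k - 1/(k+1)
The series telescopes:
= (1/72 - 1/73) + (1/73 - 1/74) + ... + (1/140 - 1/141)
= 1/72 - 1/141
= 23/3384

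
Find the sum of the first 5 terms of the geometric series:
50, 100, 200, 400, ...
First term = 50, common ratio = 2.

Sₙ = a(1 - rⁿ) / (1 - r)
S_5 = 50(1 - 2^5) / (1 - 2)
S_5 = 50(1 - 32) / (-1)
S_5 = 1550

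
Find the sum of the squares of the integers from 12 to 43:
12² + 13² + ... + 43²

Use ∑_{k=1}^{n} k² = n(n+1)(2n+1)/6, then subtract the first 11 terms.
∑_{k=1}^{43} k² = 43×44×87/6 = 27434
∑_{k=1}^{11} k² = 11×12×23/6 = 506
∑_{k=12}^{43} k² = 27434 - 506 = 26928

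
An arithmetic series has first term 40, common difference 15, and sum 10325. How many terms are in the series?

Using S = n/2 × [2a + (n-1)d]
10325 = n/2 × [2(40) + (n-1)(15)]
10325 = n/2 × [80 + 15n - 15]
20650 = n × [65 + 15n]
15n² + (65)n - 20650 = 0
Discriminant: Δ = (65)² - 4(15)(-20650) = 4225 + 1239000 = 1243225
√Δ = 1115
n = [-(65) + √Δ] / (2·15) = (-65 + 1115) / 30 = 1050 / 30 = 35
(The negative root is discarded since n must be a positive integer.)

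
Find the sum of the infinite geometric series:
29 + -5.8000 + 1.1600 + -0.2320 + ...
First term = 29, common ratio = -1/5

For |r| < 1, S = a / (1 - r)
S = 29 / (1 - (-1/5))
S = 29 / (6/5)
S = 145/6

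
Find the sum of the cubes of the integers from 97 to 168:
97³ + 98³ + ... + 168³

Use ∑_{k=1}^{n} k³ = [n(n+1)/2]², then subtract the first 96 terms.
∑_{k=1}^{168} k³ = [168×169/2]² = 14196² = 201526416
∑_{k=1}^{96} k³ = [96×97/2]² = 4656² = 21678336
∑_{k=97}^{168} k³ = 201526416 - 21678336 = 179848080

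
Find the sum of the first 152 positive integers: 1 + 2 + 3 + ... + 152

Formula: ∑k = n(n+1)/2
= 152×153/2
= 23256/2
= 11628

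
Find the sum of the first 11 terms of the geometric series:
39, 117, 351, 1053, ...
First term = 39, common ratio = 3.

Sₙ = a(1 - rⁿ) / (1 - r)
S_11 = 39(1 - 3^11) / (1 - 3)
S_11 = 39(1 - 177147) / (-2)
S_11 = 3454347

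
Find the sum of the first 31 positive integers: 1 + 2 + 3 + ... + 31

Formula: ∑k = n(n+1)/2
= 31×32/2
= 992/2
= 496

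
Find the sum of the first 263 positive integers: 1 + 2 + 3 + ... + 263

Formula: ∑k = n(n+1)/2
= 263×264/2
= 69432/2
= 34716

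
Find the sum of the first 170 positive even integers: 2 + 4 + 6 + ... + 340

Sum of first n even numbers = n(n+1)
= 170×171
= 29070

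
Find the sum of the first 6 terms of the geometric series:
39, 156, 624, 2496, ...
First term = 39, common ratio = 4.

Sₙ = a(1 - rⁿ) / (1 - r)
S_6 = 39(1 - 4^6) / (1 - 4)
S_6 = 39(1 - 4096) / (-3)
S_6 = 53235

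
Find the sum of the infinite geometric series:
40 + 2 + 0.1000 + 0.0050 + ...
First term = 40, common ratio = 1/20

For |r| < 1, S = a / (1 - r)
S = 40 / (1 - (1/20))
S = 40 / (19/20)
S = 800/19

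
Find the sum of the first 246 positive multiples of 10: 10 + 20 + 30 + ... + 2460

Factor out 10: = 10(1 + 2 + ... + 246) = 10 × n(n+1)/2
= 10 × 246×247/2
= 10 × 30381
= 303810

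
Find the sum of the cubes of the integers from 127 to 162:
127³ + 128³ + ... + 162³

Use ∑_{k=1}^{n} k³ = [n(n+1)/2]², then subtract the first 126 terms.
∑_{k=1}^{162} k³ = [162×163/2]² = 13203² = 174319209
∑_{k=1}^{126} k³ = [126×127/2]² = 8001² = 64016001
∑_{k=127}^{162} k³ = 174319209 - 64016001 = 110303208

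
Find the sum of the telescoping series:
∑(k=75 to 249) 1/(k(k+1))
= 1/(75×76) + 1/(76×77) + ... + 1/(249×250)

Partial fractions: 1/(k(k+1)) = 1/k - 1/(k+1)
The series telescopes:
= (1/75 - 1/76) + (1/76 - 1/77) + ... + (1/249 - 1/250)
= 1/75 - 1/250
= 7/750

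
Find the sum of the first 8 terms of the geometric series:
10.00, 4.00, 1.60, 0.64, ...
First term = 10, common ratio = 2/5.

Sₙ = a(1 - rⁿ) / (1 - r)
S_8 = 10(1 - (2/5)^8) / (1 - (2/5))
S_8 = 10(1 - (256/390625)) / (3/5)
S_8 = 260246/15625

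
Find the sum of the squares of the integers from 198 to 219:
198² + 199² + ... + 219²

Use ∑_{k=1}^{n} k² = n(n+1)(2n+1)/6, then subtract the first 197 terms.
∑_{k=1}^{219} k² = 219×220×439/6 = 3525170
∑_{k=1}^{197} k² = 197×198×395/6 = 2567895
∑_{k=198}^{219} k² = 3525170 - 2567895 = 957275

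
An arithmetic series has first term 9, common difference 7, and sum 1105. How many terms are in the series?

Using S = n/2 × [2a + (n-1)d]
1105 = n/2 × [2(9) + (n-1)(7)]
1105 = n/2 × [18 + 7n - 7]
2210 = n × [11 + 7n]
7n² + (11)n - 2210 = 0
Discriminant: Δ = (11)² - 4(7)(-2210) = 121 + 61880 = 62001
√Δ = 249
n = [-(11) + √Δ] / (2·7) = (-11 + 249) / 14 = 238 / 14 = 17
(The negative root is discarded since n must be a positive integer.)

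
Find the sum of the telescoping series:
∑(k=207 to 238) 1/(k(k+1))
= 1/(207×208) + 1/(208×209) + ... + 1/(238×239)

Partial fractions: 1/(k(k+1)) = 1/k - 1/(k+1)
The series telescopes:
= (1/207 - 1/208) + (1/208 - 1/209) + ... + (1/238 - 1/239)
= 1/207 - 1/239
= 32/49473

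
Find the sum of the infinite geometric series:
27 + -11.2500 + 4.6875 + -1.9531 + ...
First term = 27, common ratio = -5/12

For |r| < 1, S = a / (1 - r)
S = 27 / (1 - (-5/12))
S = 27 / (17/12)
S = 324/17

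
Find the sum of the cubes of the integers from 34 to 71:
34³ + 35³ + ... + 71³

Use ∑_{k=1}^{n} k³ = [n(n+1)/2]², then subtract the first 33 terms.
∑_{k=1}^{71} k³ = [71×72/2]² = 2556² = 6533136
∑_{k=1}^{33} k³ = [33×34/2]² = 561² = 314721
∑_{k=34}^{71} k³ = 6533136 - 314721 = 6218415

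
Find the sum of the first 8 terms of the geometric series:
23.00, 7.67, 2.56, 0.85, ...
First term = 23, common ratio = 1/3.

Sₙ = a(1 - rⁿ) / (1 - r)
S_8 = 23(1 - (1/3)^8) / (1 - (1/3))
S_8 = 23(1 - (1/6561)) / (2/3)
S_8 = 75440/2187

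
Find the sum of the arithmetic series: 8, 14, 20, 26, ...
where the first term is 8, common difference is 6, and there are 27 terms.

Sₙ = n/2 × (first + last)
Last term = a + (n-1)d = 8 + (27-1)×6 = 164
S_27 = 27/2 × (8 + 164)
S_27 = 27/2 × 172 = 2322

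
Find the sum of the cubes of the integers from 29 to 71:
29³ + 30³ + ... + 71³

Use ∑_{k=1}^{n} k³ = [n(n+1)/2]², then subtract the first 28 terms.
∑_{k=1}^{71} k³ = [71×72/2]² = 2556² = 6533136
∑_{k=1}^{28} k³ = [28×29/2]² = 406² = 164836
∑_{k=29}^{71} k³ = 6533136 - 164836 = 6368300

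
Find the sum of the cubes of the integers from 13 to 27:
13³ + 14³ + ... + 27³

Use ∑_{k=1}^{n} k³ = [n(n+1)/2]², then subtract the first 12 terms.
∑_{k=1}^{27} k³ = [27×28/2]² = 378² = 142884
∑_{k=1}^{12} k³ = [12×13/2]² = 78² = 6084
∑_{k=13}^{27} k³ = 142884 - 6084 = 136800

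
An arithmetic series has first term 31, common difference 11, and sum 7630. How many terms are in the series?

Using S = n/2 × [2a + (n-1)d]
7630 = n/2 × [2(31) + (n-1)(11)]
7630 = n/2 × [62 + 11n - 11]
15260 = n × [51 + 11n]
11n² + (51)n - 15260 = 0
Discriminant: Δ = (51)² - 4(11)(-15260) = 2601 + 671440 = 674041
√Δ = 821
n = [-(51) + √Δ] / (2·11) = (-51 + 821) / 22 = 770 / 22 = 35
(The negative root is discarded since n must be a positive integer.)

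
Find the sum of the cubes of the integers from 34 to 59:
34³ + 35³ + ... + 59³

Use ∑_{k=1}^{n} k³ = [n(n+1)/2]², then subtract the first 33 terms.
∑_{k=1}^{59} k³ = [59×60/2]² = 1770² = 3132900
∑_{k=1}^{33} k³ = [33×34/2]² = 561² = 314721
∑_{k=34}^{59} k³ = 3132900 - 314721 = 2818179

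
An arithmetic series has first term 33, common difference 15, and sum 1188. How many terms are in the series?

Using S = n/2 × [2a + (n-1)d]
1188 = n/2 × [2(33) + (n-1)(15)]
1188 = n/2 × [66 + 15n - 15]
2376 = n × [51 + 15n]
15n² + (51)n - 2376 = 0
Discriminant: Δ = (51)² - 4(15)(-2376) = 2601 + 142560 = 145161
√Δ = 381
n = [-(51) + √Δ] / (2·15) = (-51 + 381) / 30 = 330 / 30 = 11
(The negative root is discarded since n must be a positive integer.)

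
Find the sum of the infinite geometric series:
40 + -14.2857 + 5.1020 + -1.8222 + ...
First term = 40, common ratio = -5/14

For |r| < 1, S = a / (1 - r)
S = 40 / (1 - (-5/14))
S = 40 / (19/14)
S = 560/19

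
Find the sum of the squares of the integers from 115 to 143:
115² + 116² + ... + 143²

Use ∑_{k=1}^{n} k² = n(n+1)(2n+1)/6, then subtract the first 114 terms.
∑_{k=1}^{143} k² = 143×144×287/6 = 984984
∑_{k=1}^{114} k² = 114×115×229/6 = 500365
∑_{k=115}^{143} k² = 984984 - 500365 = 484619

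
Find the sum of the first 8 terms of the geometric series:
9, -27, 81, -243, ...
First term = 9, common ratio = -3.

Sₙ = a(1 - rⁿ) / (1 - r)
S_8 = 9(1 - (-3)^8) / (1 - (-3))
S_8 = 9(1 - 6561) / (4)
S_8 = -14760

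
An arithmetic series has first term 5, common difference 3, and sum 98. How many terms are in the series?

Using S = n/2 × [2a + (n-1)d]
98 = n/2 × [2(5) + (n-1)(3)]
98 = n/2 × [10 + 3n - 3]
196 = n × [7 + 3n]
3n² + (7)n - 196 = 0
Discriminant: Δ = (7)² - 4(3)(-196) = 49 + 2352 = 2401
√Δ = 49
n = [-(7) + √Δ] / (2·3) = (-7 + 49) / 6 = 42 / 6 = 7
(The negative root is discarded since n must be a positive integer.)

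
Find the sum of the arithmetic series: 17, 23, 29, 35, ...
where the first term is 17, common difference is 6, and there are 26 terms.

Sₙ = n/2 × (first + last)
Last term = a + (n-1)d = 17 + (26-1)×6 = 167
S_26 = 26/2 × (17 + 167)
S_26 = 26/2 × 184 = 2392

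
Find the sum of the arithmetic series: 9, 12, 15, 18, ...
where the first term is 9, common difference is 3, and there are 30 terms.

Sₙ = n/2 × (first + last)
Last term = a + (n-1)d = 9 + (30-1)×3 = 96
S_30 = 30/2 × (9 + 96)
S_30 = 30/2 × 105 = 1575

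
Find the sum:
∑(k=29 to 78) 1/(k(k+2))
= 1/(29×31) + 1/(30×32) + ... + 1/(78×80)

Partial fractions: 1/(k(k+2)) = (1/2)[1/k - 1/(k+2)]
Telescoping leaves the first two and last two terms:
= (1/2)[1/29 + 1/30 - 1/79 - 1/80]
= 4691/219936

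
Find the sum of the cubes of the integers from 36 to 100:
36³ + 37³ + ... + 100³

Use ∑_{k=1}^{n} k³ = [n(n+1)/2]², then subtract the first 35 terms.
∑_{k=1}^{100} k³ = [100×101/2]² = 5050² = 25502500
∑_{k=1}^{35} k³ = [35×36/2]² = 630² = 396900
∑_{k=36}^{100} k³ = 25502500 - 396900 = 25105600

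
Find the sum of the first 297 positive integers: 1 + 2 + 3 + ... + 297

Formula: ∑k = n(n+1)/2
= 297×298/2
= 88506/2
= 44253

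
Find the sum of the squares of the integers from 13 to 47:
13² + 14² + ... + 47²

Use ∑_{k=1}^{n} k² = n(n+1)(2n+1)/6, then subtract the first 12 terms.
∑_{k=1}^{47} k² = 47×48×95/6 = 35720
∑_{k=1}^{12} k² = 12×13×25/6 = 650
∑_{k=13}^{47} k² = 35720 - 650 = 35070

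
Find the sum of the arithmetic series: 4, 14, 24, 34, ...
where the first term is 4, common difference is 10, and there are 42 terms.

Sₙ = n/2 × (first + last)
Last term = a + (n-1)d = 4 + (42-1)×10 = 414
S_42 = 42/2 × (4 + 414)
S_42 = 42/2 × 418 = 8778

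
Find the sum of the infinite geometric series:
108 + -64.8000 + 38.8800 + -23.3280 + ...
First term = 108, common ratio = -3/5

For |r| < 1, S = a / (1 - r)
S = 108 / (1 - (-3/5))
S = 108 / (8/5)
S = 135/2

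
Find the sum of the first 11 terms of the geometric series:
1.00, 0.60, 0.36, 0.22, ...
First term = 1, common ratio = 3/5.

Sₙ = a(1 - rⁿ) / (1 - r)
S_11 = 1(1 - (3/5)^11) / (1 - (3/5))
S_11 = 1(1 - (177147/48828125)) / (2/5)
S_11 = 24325489/9765625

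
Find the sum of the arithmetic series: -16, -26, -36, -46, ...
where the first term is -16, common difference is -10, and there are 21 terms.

Sₙ = n/2 × (first + last)
Last term = a + (n-1)d = -16 + (21-1)×(-10) = -216
S_21 = 21/2 × (-16 + (-216))
S_21 = 21/2 × (-232) = -2436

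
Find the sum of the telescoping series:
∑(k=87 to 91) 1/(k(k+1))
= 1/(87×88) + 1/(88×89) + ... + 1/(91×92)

Partial fractions: 1/(k(k+1)) = 1/k - 1/(k+1)
The series telescopes:
= (1/87 - 1/88) + (1/88 - 1/89) + ... + (1/91 - 1/92)
= 1/87 - 1/92
= 5/8004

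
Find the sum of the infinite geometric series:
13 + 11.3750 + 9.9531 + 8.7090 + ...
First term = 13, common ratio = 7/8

For |r| < 1, S = a / (1 - r)
S = 13 / (1 - (7/8))
S = 13 / (1/8)
S = 104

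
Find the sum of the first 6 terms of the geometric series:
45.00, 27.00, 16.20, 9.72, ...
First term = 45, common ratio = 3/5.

Sₙ = a(1 - rⁿ) / (1 - r)
S_6 = 45(1 - (3/5)^6) / (1 - (3/5))
S_6 = 45(1 - (729/15625)) / (2/5)
S_6 = 67032/625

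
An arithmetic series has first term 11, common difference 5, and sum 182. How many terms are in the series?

Using S = n/2 × [2a + (n-1)d]
182 = n/2 × [2(11) + (n-1)(5)]
182 = n/2 × [22 + 5n - 5]
364 = n × [17 + 5n]
5n² + (17)n - 364 = 0
Discriminant: Δ = (17)² - 4(5)(-364) = 289 + 7280 = 7569
√Δ = 87
n = [-(17) + √Δ] / (2·5) = (-17 + 87) / 10 = 70 / 10 = 7
(The negative root is discarded since n must be a positive integer.)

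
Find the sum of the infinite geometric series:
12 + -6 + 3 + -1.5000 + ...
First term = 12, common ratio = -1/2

For |r| < 1, S = a / (1 - r)
S = 12 / (1 - (-1/2))
S = 12 / (3/2)
S = 8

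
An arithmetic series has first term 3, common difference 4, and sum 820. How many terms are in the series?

Using S = n/2 × [2a + (n-1)d]
820 = n/2 × [2(3) + (n-1)(4)]
820 = n/2 × [6 + 4n - 4]
1640 = n × [2 + 4n]
4n² + (2)n - 1640 = 0
Discriminant: Δ = (2)² - 4(4)(-1640) = 4 + 26240 = 26244
√Δ = 162
n = [-(2) + √Δ] / (2·4) = (-2 + 162) / 8 = 160 / 8 = 20
(The negative root is discarded since n must be a positive integer.)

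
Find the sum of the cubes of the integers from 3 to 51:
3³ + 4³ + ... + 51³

Use ∑_{k=1}^{n} k³ = [n(n+1)/2]², then subtract the first 2 terms.
∑_{k=1}^{51} k³ = [51×52/2]² = 1326² = 1758276
∑_{k=1}^{2} k³ = [2×3/2]² = 3² = 9
∑_{k=3}^{51} k³ = 1758276 - 9 = 1758267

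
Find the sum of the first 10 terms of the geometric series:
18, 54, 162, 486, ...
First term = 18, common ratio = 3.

Sₙ = a(1 - rⁿ) / (1 - r)
S_10 = 18(1 - 3^10) / (1 - 3)
S_10 = 18(1 - 59049) / (-2)
S_10 = 531432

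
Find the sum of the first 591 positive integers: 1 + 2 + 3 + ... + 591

Formula: ∑k = n(n+1)/2
= 591×592/2
= 349872/2
= 174936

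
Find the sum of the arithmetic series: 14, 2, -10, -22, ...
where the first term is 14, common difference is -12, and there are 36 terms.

Sₙ = n/2 × (first + last)
Last term = a + (n-1)d = 14 + (36-1)×(-12) = -406
S_36 = 36/2 × (14 + (-406))
S_36 = 36/2 × (-392) = -7056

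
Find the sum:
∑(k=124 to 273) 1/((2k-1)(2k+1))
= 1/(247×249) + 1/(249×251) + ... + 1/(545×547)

Partial fractions: 1/((2k-1)(2k+1)) = (1/2)[1/(2k-1) - 1/(2k+1)]
The series telescopes:
= (1/2)[1/247 - 1/547]
= 150/135109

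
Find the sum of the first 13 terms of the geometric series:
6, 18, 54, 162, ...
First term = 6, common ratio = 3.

Sₙ = a(1 - rⁿ) / (1 - r)
S_13 = 6(1 - 3^13) / (1 - 3)
S_13 = 6(1 - 1594323) / (-2)
S_13 = 4782966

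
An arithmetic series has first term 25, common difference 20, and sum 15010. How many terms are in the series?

Using S = n/2 × [2a + (n-1)d]
15010 = n/2 × [2(25) + (n-1)(20)]
15010 = n/2 × [50 + 20n - 20]
30020 = n × [30 + 20n]
20n² + (30)n - 30020 = 0
Discriminant: Δ = (30)² - 4(20)(-30020) = 900 + 2401600 = 2402500
√Δ = 1550
n = [-(30) + √Δ] / (2·20) = (-30 + 1550) / 40 = 1520 / 40 = 38
(The negative root is discarded since n must be a positive integer.)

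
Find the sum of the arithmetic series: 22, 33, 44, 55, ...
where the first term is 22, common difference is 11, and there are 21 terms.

Sₙ = n/2 × (first + last)
Last term = a + (n-1)d = 22 + (21-1)×11 = 242
S_21 = 21/2 × (22 + 242)
S_21 = 21/2 × 264 = 2772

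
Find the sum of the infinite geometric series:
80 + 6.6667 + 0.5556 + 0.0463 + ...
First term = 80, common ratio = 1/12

For |r| < 1, S = a / (1 - r)
S = 80 / (1 - (1/12))
S = 80 / (11/12)
S = 960/11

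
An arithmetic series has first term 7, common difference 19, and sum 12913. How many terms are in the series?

Using S = n/2 × [2a + (n-1)d]
12913 = n/2 × [2(7) + (n-1)(19)]
12913 = n/2 × [14 + 19n - 19]
25826 = n × [-5 + 19n]
19n² + (-5)n - 25826 = 0
Discriminant: Δ = (-5)² - 4(19)(-25826) = 25 + 1962776 = 1962801
√Δ = 1401
n = [-(-5) + √Δ] / (2·19) = (5 + 1401) / 38 = 1406 / 38 = 37
(The negative root is discarded since n must be a positive integer.)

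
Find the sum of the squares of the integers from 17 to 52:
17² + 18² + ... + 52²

Use ∑_{k=1}^{n} k² = n(n+1)(2n+1)/6, then subtract the first 16 terms.
∑_{k=1}^{52} k² = 52×53×105/6 = 48230
∑_{k=1}^{16} k² = 16×17×33/6 = 1496
∑_{k=17}^{52} k² = 48230 - 1496 = 46734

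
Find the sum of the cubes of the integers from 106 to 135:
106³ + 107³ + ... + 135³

Use ∑_{k=1}^{n} k³ = [n(n+1)/2]², then subtract the first 105 terms.
∑_{k=1}^{135} k³ = [135×136/2]² = 9180² = 84272400
∑_{k=1}^{105} k³ = [105×106/2]² = 5565² = 30969225
∑_{k=106}^{135} k³ = 84272400 - 30969225 = 53303175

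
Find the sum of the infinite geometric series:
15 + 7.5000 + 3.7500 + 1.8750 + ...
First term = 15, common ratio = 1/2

For |r| < 1, S = a / (1 - r)
S = 15 / (1 - (1/2))
S = 15 / (1/2)
S = 30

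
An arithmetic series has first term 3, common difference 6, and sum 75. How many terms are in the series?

Using S = n/2 × [2a + (n-1)d]
75 = n/2 × [2(3) + (n-1)(6)]
75 = n/2 × [6 + 6n - 6]
150 = n × [0 + 6n]
6n² + (0)n - 150 = 0
Discriminant: Δ = (0)² - 4(6)(-150) = 0 + 3600 = 3600
√Δ = 60
n = [-(0) + √Δ] / (2·6) = (0 + 60) / 12 = 60 / 12 = 5
(The negative root is discarded since n must be a positive integer.)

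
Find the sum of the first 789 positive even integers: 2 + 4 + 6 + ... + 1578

Sum of first n even numbers = n(n+1)
= 789×790
= 623310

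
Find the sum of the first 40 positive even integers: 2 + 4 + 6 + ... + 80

Sum of first n even numbers = n(n+1)
= 40×41
= 1640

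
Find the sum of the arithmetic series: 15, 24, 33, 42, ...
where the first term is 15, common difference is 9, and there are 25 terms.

Sₙ = n/2 × (first + last)
Last term = a + (n-1)d = 15 + (25-1)×9 = 231
S_25 = 25/2 × (15 + 231)
S_25 = 25/2 × 246 = 3075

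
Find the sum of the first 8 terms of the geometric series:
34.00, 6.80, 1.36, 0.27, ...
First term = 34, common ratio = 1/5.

Sₙ = a(1 - rⁿ) / (1 - r)
S_8 = 34(1 - (1/5)^8) / (1 - (1/5))
S_8 = 34(1 - (1/390625)) / (4/5)
S_8 = 3320304/78125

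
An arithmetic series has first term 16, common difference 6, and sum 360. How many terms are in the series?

Using S = n/2 × [2a + (n-1)d]
360 = n/2 × [2(16) + (n-1)(6)]
360 = n/2 × [32 + 6n - 6]
720 = n × [26 + 6n]
6n² + (26)n - 720 = 0
Discriminant: Δ = (26)² - 4(6)(-720) = 676 + 17280 = 17956
√Δ = 134
n = [-(26) + √Δ] / (2·6) = (-26 + 134) / 12 = 108 / 12 = 9
(The negative root is discarded since n must be a positive integer.)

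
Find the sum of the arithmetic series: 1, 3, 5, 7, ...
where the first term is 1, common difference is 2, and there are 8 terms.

Sₙ = n/2 × (first + last)
Last term = a + (n-1)d = 1 + (8-1)×2 = 15
S_8 = 8/2 × (1 + 15)
S_8 = 8/2 × 16 = 64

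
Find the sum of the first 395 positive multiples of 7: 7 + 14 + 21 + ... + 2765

Factor out 7: = 7(1 + 2 + ... + 395) = 7 × n(n+1)/2
= 7 × 395×396/2
= 7 × 78210
= 547470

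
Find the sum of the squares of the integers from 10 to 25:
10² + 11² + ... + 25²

Use ∑_{k=1}^{n} k² = n(n+1)(2n+1)/6, then subtract the first 9 terms.
∑_{k=1}^{25} k² = 25×26×51/6 = 5525
∑_{k=1}^{9} k² = 9×10×19/6 = 285
∑_{k=10}^{25} k² = 5525 - 285 = 5240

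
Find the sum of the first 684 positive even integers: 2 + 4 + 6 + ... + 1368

Sum of first n even numbers = n(n+1)
= 684×685
= 468540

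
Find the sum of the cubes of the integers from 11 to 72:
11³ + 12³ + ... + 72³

Use ∑_{k=1}^{n} k³ = [n(n+1)/2]², then subtract the first 10 terms.
∑_{k=1}^{72} k³ = [72×73/2]² = 2628² = 6906384
∑_{k=1}^{10} k³ = [10×11/2]² = 55² = 3025
∑_{k=11}^{72} k³ = 6906384 - 3025 = 6903359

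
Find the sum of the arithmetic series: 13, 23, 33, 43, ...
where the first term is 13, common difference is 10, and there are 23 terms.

Sₙ = n/2 × (first + last)
Last term = a + (n-1)d = 13 + (23-1)×10 = 233
S_23 = 23/2 × (13 + 233)
S_23 = 23/2 × 246 = 2829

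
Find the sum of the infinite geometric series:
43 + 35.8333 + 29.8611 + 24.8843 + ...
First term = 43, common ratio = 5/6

For |r| < 1, S = a / (1 - r)
S = 43 / (1 - (5/6))
S = 43 / (1/6)
S = 258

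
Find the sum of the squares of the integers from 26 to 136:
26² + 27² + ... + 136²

Use ∑_{k=1}^{n} k² = n(n+1)(2n+1)/6, then subtract the first 25 terms.
∑_{k=1}^{136} k² = 136×137×273/6 = 847756
∑_{k=1}^{25} k² = 25×26×51/6 = 5525
∑_{k=26}^{136} k² = 847756 - 5525 = 842231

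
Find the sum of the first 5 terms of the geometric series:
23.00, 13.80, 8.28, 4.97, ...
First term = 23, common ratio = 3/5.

Sₙ = a(1 - rⁿ) / (1 - r)
S_5 = 23(1 - (3/5)^5) / (1 - (3/5))
S_5 = 23(1 - (243/3125)) / (2/5)
S_5 = 33143/625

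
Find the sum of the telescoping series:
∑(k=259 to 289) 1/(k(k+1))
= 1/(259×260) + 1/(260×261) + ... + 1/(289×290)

Partial fractions: 1/(k(k+1)) = 1/k - 1/(k+1)
The series telescopes:
= (1/259 - 1/260) + (1/260 - 1/261) + ... + (1/289 - 1/290)
= 1/259 - 1/290
= 31/75110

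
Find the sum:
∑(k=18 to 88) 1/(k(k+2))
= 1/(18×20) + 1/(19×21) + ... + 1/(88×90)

Partial fractions: 1/(k(k+2)) = (1/2)[1/k - 1/(k+2)]
Telescoping leaves the first two and last two terms:
= (1/2)[1/18 + 1/19 - 1/89 - 1/90]
= 3266/76095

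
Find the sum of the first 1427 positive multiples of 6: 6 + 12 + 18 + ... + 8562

Factor out 6: = 6(1 + 2 + ... + 1427) = 6 × n(n+1)/2
= 6 × 1427×1428/2
= 6 × 1018878
= 6113268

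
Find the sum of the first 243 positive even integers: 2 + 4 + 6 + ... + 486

Sum of first n even numbers = n(n+1)
= 243×244
= 59292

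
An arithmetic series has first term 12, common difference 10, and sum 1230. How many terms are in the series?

Using S = n/2 × [2a + (n-1)d]
1230 = n/2 × [2(12) + (n-1)(10)]
1230 = n/2 × [24 + 10n - 10]
2460 = n × [14 + 10n]
10n² + (14)n - 2460 = 0
Discriminant: Δ = (14)² - 4(10)(-2460) = 196 + 98400 = 98596
√Δ = 314
n = [-(14) + √Δ] / (2·10) = (-14 + 314) / 20 = 300 / 20 = 15
(The negative root is discarded since n must be a positive integer.)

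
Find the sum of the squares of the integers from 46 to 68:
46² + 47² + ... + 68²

Use ∑_{k=1}^{n} k² = n(n+1)(2n+1)/6, then subtract the first 45 terms.
∑_{k=1}^{68} k² = 68×69×137/6 = 107134
∑_{k=1}^{45} k² = 45×46×91/6 = 31395
∑_{k=46}^{68} k² = 107134 - 31395 = 75739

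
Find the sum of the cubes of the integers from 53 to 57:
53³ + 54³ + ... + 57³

Use ∑_{k=1}^{n} k³ = [n(n+1)/2]², then subtract the first 52 terms.
∑_{k=1}^{57} k³ = [57×58/2]² = 1653² = 2732409
∑_{k=1}^{52} k³ = [52×53/2]² = 1378² = 1898884
∑_{k=53}^{57} k³ = 2732409 - 1898884 = 833525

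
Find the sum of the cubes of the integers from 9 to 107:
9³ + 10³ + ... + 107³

Use ∑_{k=1}^{n} k³ = [n(n+1)/2]², then subtract the first 8 terms.
∑_{k=1}^{107} k³ = [107×108/2]² = 5778² = 33385284
∑_{k=1}^{8} k³ = [8×9/2]² = 36² = 1296
∑_{k=9}^{107} k³ = 33385284 - 1296 = 33383988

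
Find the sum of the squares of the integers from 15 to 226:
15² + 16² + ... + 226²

Use ∑_{k=1}^{n} k² = n(n+1)(2n+1)/6, then subtract the first 14 terms.
∑_{k=1}^{226} k² = 226×227×453/6 = 3873301
∑_{k=1}^{14} k² = 14×15×29/6 = 1015
∑_{k=15}^{226} k² = 3873301 - 1015 = 3872286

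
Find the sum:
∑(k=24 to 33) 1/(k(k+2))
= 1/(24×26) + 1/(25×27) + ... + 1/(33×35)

Partial fractions: 1/(k(k+2)) = (1/2)[1/k - 1/(k+2)]
Telescoping leaves the first two and last two terms:
= (1/2)[1/24 + 1/25 - 1/34 - 1/35]
= 1691/142800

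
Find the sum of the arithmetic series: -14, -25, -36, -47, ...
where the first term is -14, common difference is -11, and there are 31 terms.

Sₙ = n/2 × (first + last)
Last term = a + (n-1)d = -14 + (31-1)×(-11) = -344
S_31 = 31/2 × (-14 + (-344))
S_31 = 31/2 × (-358) = -5549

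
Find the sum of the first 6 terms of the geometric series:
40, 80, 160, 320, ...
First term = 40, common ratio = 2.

Sₙ = a(1 - rⁿ) / (1 - r)
S_6 = 40(1 - 2^6) / (1 - 2)
S_6 = 40(1 - 64) / (-1)
S_6 = 2520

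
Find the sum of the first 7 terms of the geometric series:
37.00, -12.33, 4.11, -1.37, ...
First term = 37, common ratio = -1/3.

Sₙ = a(1 - rⁿ) / (1 - r)
S_7 = 37(1 - (-1/3)^7) / (1 - (-1/3))
S_7 = 37(1 - (-1/2187)) / (4/3)
S_7 = 20239/729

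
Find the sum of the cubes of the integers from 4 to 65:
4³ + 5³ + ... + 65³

Use ∑_{k=1}^{n} k³ = [n(n+1)/2]², then subtract the first 3 terms.
∑_{k=1}^{65} k³ = [65×66/2]² = 2145² = 4601025
∑_{k=1}^{3} k³ = [3×4/2]² = 6² = 36
∑_{k=4}^{65} k³ = 4601025 - 36 = 4600989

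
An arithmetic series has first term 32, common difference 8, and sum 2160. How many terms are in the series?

Using S = n/2 × [2a + (n-1)d]
2160 = n/2 × [2(32) + (n-1)(8)]
2160 = n/2 × [64 + 8n - 8]
4320 = n × [56 + 8n]
8n² + (56)n - 4320 = 0
Discriminant: Δ = (56)² - 4(8)(-4320) = 3136 + 138240 = 141376
√Δ = 376
n = [-(56) + √Δ] / (2·8) = (-56 + 376) / 16 = 320 / 16 = 20
(The negative root is discarded since n must be a positive integer.)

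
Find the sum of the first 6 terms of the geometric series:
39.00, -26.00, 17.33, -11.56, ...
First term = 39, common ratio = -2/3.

Sₙ = a(1 - rⁿ) / (1 - r)
S_6 = 39(1 - (-2/3)^6) / (1 - (-2/3))
S_6 = 39(1 - (64/729)) / (5/3)
S_6 = 1729/81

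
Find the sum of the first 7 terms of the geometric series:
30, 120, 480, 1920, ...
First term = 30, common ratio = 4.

Sₙ = a(1 - rⁿ) / (1 - r)
S_7 = 30(1 - 4^7) / (1 - 4)
S_7 = 30(1 - 16384) / (-3)
S_7 = 163830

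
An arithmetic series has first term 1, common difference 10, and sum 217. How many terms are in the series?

Using S = n/2 × [2a + (n-1)d]
217 = n/2 × [2(1) + (n-1)(10)]
217 = n/2 × [2 + 10n - 10]
434 = n × [-8 + 10n]
10n² + (-8)n - 434 = 0
Discriminant: Δ = (-8)² - 4(10)(-434) = 64 + 17360 = 17424
√Δ = 132
n = [-(-8) + √Δ] / (2·10) = (8 + 132) / 20 = 140 / 20 = 7
(The negative root is discarded since n must be a positive integer.)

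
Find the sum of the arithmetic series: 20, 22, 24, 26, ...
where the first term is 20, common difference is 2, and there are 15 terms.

Sₙ = n/2 × (first + last)
Last term = a + (n-1)d = 20 + (15-1)×2 = 48
S_15 = 15/2 × (20 + 48)
S_15 = 15/2 × 68 = 510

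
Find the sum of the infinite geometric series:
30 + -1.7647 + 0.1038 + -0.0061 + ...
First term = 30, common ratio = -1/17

For |r| < 1, S = a / (1 - r)
S = 30 / (1 - (-1/17))
S = 30 / (18/17)
S = 85/3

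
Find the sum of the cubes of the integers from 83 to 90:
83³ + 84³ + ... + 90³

Use ∑_{k=1}^{n} k³ = [n(n+1)/2]², then subtract the first 82 terms.
∑_{k=1}^{90} k³ = [90×91/2]² = 4095² = 16769025
∑_{k=1}^{82} k³ = [82×83/2]² = 3403² = 11580409
∑_{k=83}^{90} k³ = 16769025 - 11580409 = 5188616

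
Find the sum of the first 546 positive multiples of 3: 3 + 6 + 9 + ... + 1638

Factor out 3: = 3(1 + 2 + ... + 546) = 3 × n(n+1)/2
= 3 × 546×547/2
= 3 × 149331
= 447993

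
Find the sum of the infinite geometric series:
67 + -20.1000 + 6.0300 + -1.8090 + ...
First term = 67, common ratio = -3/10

For |r| < 1, S = a / (1 - r)
S = 67 / (1 - (-3/10))
S = 67 / (13/10)
S = 670/13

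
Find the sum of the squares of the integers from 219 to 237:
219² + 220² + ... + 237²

Use ∑_{k=1}^{n} k² = n(n+1)(2n+1)/6, then subtract the first 218 terms.
∑_{k=1}^{237} k² = 237×238×475/6 = 4465475
∑_{k=1}^{218} k² = 218×219×437/6 = 3477209
∑_{k=219}^{237} k² = 4465475 - 3477209 = 988266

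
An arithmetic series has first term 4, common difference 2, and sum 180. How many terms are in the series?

Using S = n/2 × [2a + (n-1)d]
180 = n/2 × [2(4) + (n-1)(2)]
180 = n/2 × [8 + 2n - 2]
360 = n × [6 + 2n]
2n² + (6)n - 360 = 0
Discriminant: Δ = (6)² - 4(2)(-360) = 36 + 2880 = 2916
√Δ = 54
n = [-(6) + √Δ] / (2·2) = (-6 + 54) / 4 = 48 / 4 = 12
(The negative root is discarded since n must be a positive integer.)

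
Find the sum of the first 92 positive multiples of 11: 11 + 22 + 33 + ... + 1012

Factor out 11: = 11(1 + 2 + ... + 92) = 11 × n(n+1)/2
= 11 × 92×93/2
= 11 × 4278
= 47058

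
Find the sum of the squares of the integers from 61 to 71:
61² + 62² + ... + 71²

Use ∑_{k=1}^{n} k² = n(n+1)(2n+1)/6, then subtract the first 60 terms.
∑_{k=1}^{71} k² = 71×72×143/6 = 121836
∑_{k=1}^{60} k² = 60×61×121/6 = 73810
∑_{k=61}^{71} k² = 121836 - 73810 = 48026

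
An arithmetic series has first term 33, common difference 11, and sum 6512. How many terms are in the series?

Using S = n/2 × [2a + (n-1)d]
6512 = n/2 × [2(33) + (n-1)(11)]
6512 = n/2 × [66 + 11n - 11]
13024 = n × [55 + 11n]
11n² + (55)n - 13024 = 0
Discriminant: Δ = (55)² - 4(11)(-13024) = 3025 + 573056 = 576081
√Δ = 759
n = [-(55) + √Δ] / (2·11) = (-55 + 759) / 22 = 704 / 22 = 32
(The negative root is discarded since n must be a positive integer.)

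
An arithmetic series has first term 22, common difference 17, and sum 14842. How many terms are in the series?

Using S = n/2 × [2a + (n-1)d]
14842 = n/2 × [2(22) + (n-1)(17)]
14842 = n/2 × [44 + 17n - 17]
29684 = n × [27 + 17n]
17n² + (27)n - 29684 = 0
Discriminant: Δ = (27)² - 4(17)(-29684) = 729 + 2018512 = 2019241
√Δ = 1421
n = [-(27) + √Δ] / (2·17) = (-27 + 1421) / 34 = 1394 / 34 = 41
(The negative root is discarded since n must be a positive integer.)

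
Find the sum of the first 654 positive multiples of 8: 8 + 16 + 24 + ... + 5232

Factor out 8: = 8(1 + 2 + ... + 654) = 8 × n(n+1)/2
= 8 × 654×655/2
= 8 × 214185
= 1713480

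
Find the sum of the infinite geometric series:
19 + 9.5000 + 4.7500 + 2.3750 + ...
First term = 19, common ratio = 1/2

For |r| < 1, S = a / (1 - r)
S = 19 / (1 - (1/2))
S = 19 / (1/2)
S = 38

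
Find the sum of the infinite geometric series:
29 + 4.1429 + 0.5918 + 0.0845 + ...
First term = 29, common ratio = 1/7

For |r| < 1, S = a / (1 - r)
S = 29 / (1 - (1/7))
S = 29 / (6/7)
S = 203/6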